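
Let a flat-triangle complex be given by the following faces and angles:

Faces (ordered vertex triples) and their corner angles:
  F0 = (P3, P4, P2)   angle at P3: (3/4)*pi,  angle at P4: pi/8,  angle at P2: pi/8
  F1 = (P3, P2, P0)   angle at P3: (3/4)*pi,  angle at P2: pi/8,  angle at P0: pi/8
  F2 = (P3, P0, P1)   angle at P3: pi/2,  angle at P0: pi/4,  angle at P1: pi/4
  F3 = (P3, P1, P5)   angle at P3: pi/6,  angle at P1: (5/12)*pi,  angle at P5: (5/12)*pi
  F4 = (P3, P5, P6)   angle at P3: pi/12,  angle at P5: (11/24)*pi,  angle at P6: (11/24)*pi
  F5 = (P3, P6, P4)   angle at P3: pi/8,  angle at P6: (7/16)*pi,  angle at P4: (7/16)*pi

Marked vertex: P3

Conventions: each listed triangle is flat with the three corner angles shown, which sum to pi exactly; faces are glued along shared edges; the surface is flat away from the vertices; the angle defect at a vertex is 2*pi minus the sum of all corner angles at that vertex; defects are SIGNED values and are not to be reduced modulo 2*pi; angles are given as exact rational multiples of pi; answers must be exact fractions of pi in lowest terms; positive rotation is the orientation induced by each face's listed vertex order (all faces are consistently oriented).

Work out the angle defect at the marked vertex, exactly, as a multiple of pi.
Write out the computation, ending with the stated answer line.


Sum of corner angles at P3: (19/8)*pi
defect = 2*pi - (19/8)*pi

Answer: defect(P3) = (-3/8)*pi


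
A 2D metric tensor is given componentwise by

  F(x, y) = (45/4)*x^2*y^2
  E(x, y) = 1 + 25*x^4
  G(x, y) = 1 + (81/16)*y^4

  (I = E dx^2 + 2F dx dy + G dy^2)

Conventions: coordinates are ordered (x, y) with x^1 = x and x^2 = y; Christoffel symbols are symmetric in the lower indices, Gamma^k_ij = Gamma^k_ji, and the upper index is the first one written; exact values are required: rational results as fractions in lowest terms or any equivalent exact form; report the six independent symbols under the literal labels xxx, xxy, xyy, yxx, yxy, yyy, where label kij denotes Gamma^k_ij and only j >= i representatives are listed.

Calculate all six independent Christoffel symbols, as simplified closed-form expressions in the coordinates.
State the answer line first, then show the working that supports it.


Answer: Gamma_xxx = 800*x^3/(400*x^4 + 81*y^4 + 16), Gamma_xxy = 0, Gamma_xyy = 360*x^2*y/(400*x^4 + 81*y^4 + 16), Gamma_yxx = 360*x*y^2/(400*x^4 + 81*y^4 + 16), Gamma_yxy = 0, Gamma_yyy = 162*y^3/(400*x^4 + 81*y^4 + 16)

E = 1 + 25*x^4; F = (45/4)*x^2*y^2; G = 1 + (81/16)*y^4
Gamma^k_ij = (1/2) g^{kl} (d_i g_jl + d_j g_il - d_l g_ij), with g^inv = (1/(EG-F^2)) [[G, -F], [-F, E]]
first partials: E_x = 100*x^3, E_y = 0, F_x = (45/2)*x*y^2, F_y = (45/2)*x^2*y, G_x = 0, G_y = (81/4)*y^3
D = EG - F^2 = 1 + (81/16)*y^4 + 25*x^4
expanded: Gamma^x_xx = (G E_x - 2F F_x + F E_y)/(2D), Gamma^x_xy = (G E_y - F G_x)/(2D), Gamma^x_yy = (2G F_y - G G_x - F G_y)/(2D), Gamma^y_xx = (2E F_x - E E_y - F E_x)/(2D), Gamma^y_xy = (E G_x - F E_y)/(2D), Gamma^y_yy = (E G_y - 2F F_y + F G_x)/(2D); substitute and cancel common factors


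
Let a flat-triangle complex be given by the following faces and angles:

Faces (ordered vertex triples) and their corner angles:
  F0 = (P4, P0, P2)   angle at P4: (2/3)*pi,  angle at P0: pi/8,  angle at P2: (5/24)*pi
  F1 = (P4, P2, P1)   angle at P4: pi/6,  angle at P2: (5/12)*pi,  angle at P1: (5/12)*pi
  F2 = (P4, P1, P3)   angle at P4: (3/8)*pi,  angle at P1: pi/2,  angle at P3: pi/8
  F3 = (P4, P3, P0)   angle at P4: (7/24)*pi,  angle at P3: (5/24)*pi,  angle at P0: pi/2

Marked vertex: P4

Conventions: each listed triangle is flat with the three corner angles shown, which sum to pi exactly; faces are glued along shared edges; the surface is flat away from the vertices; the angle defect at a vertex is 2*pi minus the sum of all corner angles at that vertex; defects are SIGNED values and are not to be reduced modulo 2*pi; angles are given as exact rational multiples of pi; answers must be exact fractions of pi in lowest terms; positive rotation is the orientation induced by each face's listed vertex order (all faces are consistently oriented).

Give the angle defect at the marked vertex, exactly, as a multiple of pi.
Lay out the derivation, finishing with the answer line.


Sum of corner angles at P4: (3/2)*pi
defect = 2*pi - (3/2)*pi

Answer: defect(P4) = pi/2


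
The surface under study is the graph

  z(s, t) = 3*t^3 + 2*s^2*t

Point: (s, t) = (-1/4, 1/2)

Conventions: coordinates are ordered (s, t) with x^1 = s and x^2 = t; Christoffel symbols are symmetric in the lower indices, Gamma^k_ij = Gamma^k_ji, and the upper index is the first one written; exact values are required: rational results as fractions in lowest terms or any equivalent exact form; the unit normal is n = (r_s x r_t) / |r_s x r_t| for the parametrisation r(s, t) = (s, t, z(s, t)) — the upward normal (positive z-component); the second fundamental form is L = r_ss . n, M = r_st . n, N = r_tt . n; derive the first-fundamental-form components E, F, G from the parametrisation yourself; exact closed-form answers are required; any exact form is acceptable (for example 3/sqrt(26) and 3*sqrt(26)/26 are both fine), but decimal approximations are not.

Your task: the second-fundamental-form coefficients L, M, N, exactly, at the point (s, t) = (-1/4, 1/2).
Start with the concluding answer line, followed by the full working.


Answer: L = 16/21, M = -8/21, N = 24/7

z_s = -1/2, z_t = 19/8, z_ss = 2, z_st = -1, z_tt = 9
E = 5/4, F = -19/16, G = 425/64; answer radicand W^2 = 441/64
unnormalised second-form numerators: l = 2, m = -1, n = 9; L = l/sqrt(441/64), and similarly M = m/sqrt(W^2), N = n/sqrt(W^2)


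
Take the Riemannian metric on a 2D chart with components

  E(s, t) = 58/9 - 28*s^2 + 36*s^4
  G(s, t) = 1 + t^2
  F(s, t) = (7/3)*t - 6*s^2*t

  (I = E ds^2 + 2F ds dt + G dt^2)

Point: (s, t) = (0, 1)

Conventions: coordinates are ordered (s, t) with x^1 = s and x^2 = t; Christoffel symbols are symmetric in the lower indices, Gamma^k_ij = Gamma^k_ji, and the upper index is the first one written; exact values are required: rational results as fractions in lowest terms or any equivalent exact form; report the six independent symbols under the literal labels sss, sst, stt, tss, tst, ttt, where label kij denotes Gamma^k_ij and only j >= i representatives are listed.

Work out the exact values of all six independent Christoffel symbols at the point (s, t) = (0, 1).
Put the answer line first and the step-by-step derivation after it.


Answer: Gamma_sss = 0, Gamma_sst = 0, Gamma_stt = 21/67, Gamma_tss = 0, Gamma_tst = 0, Gamma_ttt = 9/67

E = 58/9, F = 7/3, G = 2 at the point
E_s = 0, E_t = 0, F_s = 0, F_t = 7/3, G_s = 0, G_t = 2
EG - F^2 = 67/9;  g^inv = (9/67) * [[2, -7/3], [-7/3, 58/9]]
first-kind symbols [ij,l] = (1/2)(d_i g_jl + d_j g_il - d_l g_ij): [ss,s] = E_s/2 = 0, [ss,t] = F_s - E_t/2 = 0, [st,s] = E_t/2 = 0, [st,t] = G_s/2 = 0, [tt,s] = F_t - G_s/2 = 7/3, [tt,t] = G_t/2 = 1
Gamma^s_ij = (G*[ij,s] - F*[ij,t])/(EG - F^2), Gamma^t_ij = (E*[ij,t] - F*[ij,s])/(EG - F^2)


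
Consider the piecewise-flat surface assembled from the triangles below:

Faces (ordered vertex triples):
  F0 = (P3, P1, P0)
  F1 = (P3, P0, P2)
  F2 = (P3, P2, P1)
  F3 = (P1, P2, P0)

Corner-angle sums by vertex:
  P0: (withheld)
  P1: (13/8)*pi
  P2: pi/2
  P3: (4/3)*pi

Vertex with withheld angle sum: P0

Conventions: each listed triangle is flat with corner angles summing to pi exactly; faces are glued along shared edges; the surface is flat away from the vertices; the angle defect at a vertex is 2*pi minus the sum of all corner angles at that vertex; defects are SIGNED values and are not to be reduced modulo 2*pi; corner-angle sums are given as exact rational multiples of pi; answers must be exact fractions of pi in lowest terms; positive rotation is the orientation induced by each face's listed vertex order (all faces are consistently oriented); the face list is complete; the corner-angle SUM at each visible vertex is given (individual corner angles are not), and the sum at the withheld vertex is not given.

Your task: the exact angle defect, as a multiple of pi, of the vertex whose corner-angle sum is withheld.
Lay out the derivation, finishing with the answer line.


V = 4, E = 6, F = 4; chi = V - E + F = 2
Gauss-Bonnet: total defect = 2*pi*chi = 4*pi; visible defects sum to (61/24)*pi

Answer: defect(P0) = (35/24)*pi


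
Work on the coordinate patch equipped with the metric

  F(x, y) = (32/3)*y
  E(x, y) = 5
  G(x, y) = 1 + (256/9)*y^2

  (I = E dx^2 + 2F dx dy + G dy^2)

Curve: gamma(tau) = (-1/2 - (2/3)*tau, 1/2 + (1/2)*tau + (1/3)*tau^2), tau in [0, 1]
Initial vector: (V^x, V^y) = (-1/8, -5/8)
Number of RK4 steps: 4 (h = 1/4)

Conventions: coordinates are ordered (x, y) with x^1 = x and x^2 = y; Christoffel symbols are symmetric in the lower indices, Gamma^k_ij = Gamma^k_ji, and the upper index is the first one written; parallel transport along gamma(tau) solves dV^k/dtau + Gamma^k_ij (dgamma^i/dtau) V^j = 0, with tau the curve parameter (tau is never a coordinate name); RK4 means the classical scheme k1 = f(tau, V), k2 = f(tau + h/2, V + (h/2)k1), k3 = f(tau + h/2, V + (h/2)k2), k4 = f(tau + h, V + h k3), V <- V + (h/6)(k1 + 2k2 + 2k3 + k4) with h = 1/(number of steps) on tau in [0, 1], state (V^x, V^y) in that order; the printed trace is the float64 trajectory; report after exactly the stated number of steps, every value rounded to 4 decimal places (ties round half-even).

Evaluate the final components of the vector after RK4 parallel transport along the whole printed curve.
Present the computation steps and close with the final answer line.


gamma'(tau) = (-2/3, 1/2 + (2/3)*tau); f(tau, V)^k = -Gamma^k_ij(gamma(tau)) gamma'^i(tau) V^j; h = 1/4; intermediate values shown to 6 dp
curve data and Christoffel symbols at the stage parameters:
  tau = 0.000000: gamma = (-0.500000, 0.500000), gamma' = (-0.666667, 0.500000); Gamma_xxx = 0.000000, Gamma_xxy = 0.000000, Gamma_xyy = 0.880734, Gamma_yxx = 0.000000, Gamma_yxy = 0.000000, Gamma_yyy = 1.174312
  tau = 0.125000: gamma = (-0.583333, 0.567708), gamma' = (-0.666667, 0.583333); Gamma_xxx = 0.000000, Gamma_xxy = 0.000000, Gamma_xyy = 0.752900, Gamma_yxx = 0.000000, Gamma_yxy = 0.000000, Gamma_yyy = 1.139807
  tau = 0.250000: gamma = (-0.666667, 0.645833), gamma' = (-0.666667, 0.666667); Gamma_xxx = 0.000000, Gamma_xxy = 0.000000, Gamma_xyy = 0.632504, Gamma_yxx = 0.000000, Gamma_yxy = 0.000000, Gamma_yyy = 1.089312
  tau = 0.375000: gamma = (-0.750000, 0.734375), gamma' = (-0.666667, 0.750000); Gamma_xxx = 0.000000, Gamma_xxy = 0.000000, Gamma_xyy = 0.524411, Gamma_yxx = 0.000000, Gamma_yxy = 0.000000, Gamma_yyy = 1.026972
  tau = 0.500000: gamma = (-0.833333, 0.833333), gamma' = (-0.666667, 0.833333); Gamma_xxx = 0.000000, Gamma_xxy = 0.000000, Gamma_xyy = 0.430923, Gamma_yxx = 0.000000, Gamma_yxy = 0.000000, Gamma_yyy = 0.957606
  tau = 0.625000: gamma = (-0.916667, 0.942708), gamma' = (-0.666667, 0.916667); Gamma_xxx = 0.000000, Gamma_xxy = 0.000000, Gamma_xyy = 0.352285, Gamma_yxx = 0.000000, Gamma_yxy = 0.000000, Gamma_yyy = 0.885604
  tau = 0.750000: gamma = (-1.000000, 1.062500), gamma' = (-0.666667, 1.000000); Gamma_xxx = 0.000000, Gamma_xxy = 0.000000, Gamma_xyy = 0.287425, Gamma_yxx = 0.000000, Gamma_yxy = 0.000000, Gamma_yyy = 0.814371
  tau = 0.875000: gamma = (-1.083333, 1.192708), gamma' = (-0.666667, 1.083333); Gamma_xxx = 0.000000, Gamma_xxy = 0.000000, Gamma_xyy = 0.234619, Gamma_yxx = 0.000000, Gamma_yxy = 0.000000, Gamma_yyy = 0.746220
  tau = 1.000000: gamma = (-1.166667, 1.333333), gamma' = (-0.666667, 1.166667); Gamma_xxx = 0.000000, Gamma_xxy = 0.000000, Gamma_xyy = 0.191957, Gamma_yxx = 0.000000, Gamma_yxy = 0.000000, Gamma_yyy = 0.682515
step 0: V^x = -0.1250, V^y = -0.6250
step 1: k1 = (0.275229, 0.366972), k2 = (0.254348, 0.385055), k3 = (0.253356, 0.383552), k4 = (0.223110, 0.384245); V <- V + (h/6)(k1 + 2k2 + 2k3 + k4): V^x = -0.0619, V^y = -0.5296
step 2: k1 = (0.223336, 0.384635), k2 = (0.189405, 0.370918), k3 = (0.190080, 0.372239), k4 = (0.156780, 0.348400); V <- V + (h/6)(k1 + 2k2 + 2k3 + k4): V^x = -0.0145, V^y = -0.4372
step 3: k1 = (0.156991, 0.348868), k2 = (0.127094, 0.319499), k3 = (0.128279, 0.322480), k4 = (0.102483, 0.290369); V <- V + (h/6)(k1 + 2k2 + 2k3 + k4): V^x = 0.0176, V^y = -0.3570
step 4: k1 = (0.102623, 0.290765), k2 = (0.081512, 0.259253), k3 = (0.082513, 0.262437), k4 = (0.065267, 0.232059); V <- V + (h/6)(k1 + 2k2 + 2k3 + k4): V^x = 0.0383, V^y = -0.2918

Answer: V^x = 0.0383, V^y = -0.2918


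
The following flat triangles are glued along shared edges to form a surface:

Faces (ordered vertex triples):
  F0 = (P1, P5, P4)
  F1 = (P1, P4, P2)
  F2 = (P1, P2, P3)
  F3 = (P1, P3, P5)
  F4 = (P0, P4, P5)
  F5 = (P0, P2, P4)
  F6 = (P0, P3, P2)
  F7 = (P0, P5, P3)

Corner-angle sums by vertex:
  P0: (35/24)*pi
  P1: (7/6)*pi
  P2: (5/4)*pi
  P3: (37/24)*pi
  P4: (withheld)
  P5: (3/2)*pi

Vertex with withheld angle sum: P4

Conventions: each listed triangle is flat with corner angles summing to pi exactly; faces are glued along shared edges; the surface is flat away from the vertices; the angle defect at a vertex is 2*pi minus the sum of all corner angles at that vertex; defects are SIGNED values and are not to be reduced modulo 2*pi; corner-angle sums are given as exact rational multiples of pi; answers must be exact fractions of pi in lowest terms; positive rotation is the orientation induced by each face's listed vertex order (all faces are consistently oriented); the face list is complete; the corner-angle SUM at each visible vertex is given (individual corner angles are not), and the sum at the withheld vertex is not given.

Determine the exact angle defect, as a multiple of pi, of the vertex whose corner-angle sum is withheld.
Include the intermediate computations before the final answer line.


V = 6, E = 12, F = 8; chi = V - E + F = 2
Gauss-Bonnet: total defect = 2*pi*chi = 4*pi; visible defects sum to (37/12)*pi

Answer: defect(P4) = (11/12)*pi


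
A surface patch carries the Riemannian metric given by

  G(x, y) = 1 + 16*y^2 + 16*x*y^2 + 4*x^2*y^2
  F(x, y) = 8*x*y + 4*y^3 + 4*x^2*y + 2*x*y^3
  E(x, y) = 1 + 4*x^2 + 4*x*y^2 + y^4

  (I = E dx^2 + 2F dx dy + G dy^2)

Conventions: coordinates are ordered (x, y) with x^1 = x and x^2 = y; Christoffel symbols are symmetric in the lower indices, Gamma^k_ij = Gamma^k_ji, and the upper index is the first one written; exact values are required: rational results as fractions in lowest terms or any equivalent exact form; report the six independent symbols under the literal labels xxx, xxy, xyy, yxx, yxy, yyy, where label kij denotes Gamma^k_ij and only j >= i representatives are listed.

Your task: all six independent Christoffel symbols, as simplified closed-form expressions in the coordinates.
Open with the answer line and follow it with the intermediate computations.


Answer: Gamma_xxx = (4*x + 2*y^2)/(4*x^2*y^2 + 4*x^2 + 20*x*y^2 + y^4 + 16*y^2 + 1), Gamma_xxy = (4*x*y + 2*y^3)/(4*x^2*y^2 + 4*x^2 + 20*x*y^2 + y^4 + 16*y^2 + 1), Gamma_xyy = (4*x^2 + 2*x*y^2 + 8*x + 4*y^2)/(4*x^2*y^2 + 4*x^2 + 20*x*y^2 + y^4 + 16*y^2 + 1), Gamma_yxx = (4*x*y + 8*y)/(4*x^2*y^2 + 4*x^2 + 20*x*y^2 + y^4 + 16*y^2 + 1), Gamma_yxy = (4*x*y^2 + 8*y^2)/(4*x^2*y^2 + 4*x^2 + 20*x*y^2 + y^4 + 16*y^2 + 1), Gamma_yyy = (4*x^2*y + 16*x*y + 16*y)/(4*x^2*y^2 + 4*x^2 + 20*x*y^2 + y^4 + 16*y^2 + 1)

E = 1 + 4*x^2 + 4*x*y^2 + y^4; F = 8*x*y + 4*y^3 + 4*x^2*y + 2*x*y^3; G = 1 + 16*y^2 + 16*x*y^2 + 4*x^2*y^2
Gamma^k_ij = (1/2) g^{kl} (d_i g_jl + d_j g_il - d_l g_ij), with g^inv = (1/(EG-F^2)) [[G, -F], [-F, E]]
first partials: E_x = 8*x + 4*y^2, E_y = 8*x*y + 4*y^3, F_x = 8*y + 8*x*y + 2*y^3, F_y = 8*x + 12*y^2 + 4*x^2 + 6*x*y^2, G_x = 16*y^2 + 8*x*y^2, G_y = 32*y + 32*x*y + 8*x^2*y
D = EG - F^2 = 1 + 16*y^2 + 4*x^2 + 20*x*y^2 + y^4 + 4*x^2*y^2
expanded: Gamma^x_xx = (G E_x - 2F F_x + F E_y)/(2D), Gamma^x_xy = (G E_y - F G_x)/(2D), Gamma^x_yy = (2G F_y - G G_x - F G_y)/(2D), Gamma^y_xx = (2E F_x - E E_y - F E_x)/(2D), Gamma^y_xy = (E G_x - F E_y)/(2D), Gamma^y_yy = (E G_y - 2F F_y + F G_x)/(2D); substitute and cancel common factors


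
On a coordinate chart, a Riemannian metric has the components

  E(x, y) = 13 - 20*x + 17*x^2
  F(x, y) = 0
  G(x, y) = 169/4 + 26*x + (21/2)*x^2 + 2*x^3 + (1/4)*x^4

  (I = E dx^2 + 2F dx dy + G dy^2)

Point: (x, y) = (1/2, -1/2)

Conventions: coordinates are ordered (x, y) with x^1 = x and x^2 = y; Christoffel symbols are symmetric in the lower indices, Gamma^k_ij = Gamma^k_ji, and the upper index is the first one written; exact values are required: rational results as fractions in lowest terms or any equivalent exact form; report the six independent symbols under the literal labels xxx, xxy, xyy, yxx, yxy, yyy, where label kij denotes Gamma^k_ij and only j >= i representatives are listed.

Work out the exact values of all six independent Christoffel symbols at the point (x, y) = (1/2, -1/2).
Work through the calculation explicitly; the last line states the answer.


E = 29/4, F = 0, G = 3721/64 at the point
E_x = -3, E_y = 0, F_x = 0, F_y = 0, G_x = 305/8, G_y = 0
EG - F^2 = 107909/256;  g^inv = (256/107909) * [[3721/64, 0], [0, 29/4]]
first-kind symbols [ij,l] = (1/2)(d_i g_jl + d_j g_il - d_l g_ij): [xx,x] = E_x/2 = -3/2, [xx,y] = F_x - E_y/2 = 0, [xy,x] = E_y/2 = 0, [xy,y] = G_x/2 = 305/16, [yy,x] = F_y - G_x/2 = -305/16, [yy,y] = G_y/2 = 0
Gamma^x_ij = (G*[ij,x] - F*[ij,y])/(EG - F^2), Gamma^y_ij = (E*[ij,y] - F*[ij,x])/(EG - F^2)

Answer: Gamma_xxx = -6/29, Gamma_xxy = 0, Gamma_xyy = -305/116, Gamma_yxx = 0, Gamma_yxy = 20/61, Gamma_yyy = 0


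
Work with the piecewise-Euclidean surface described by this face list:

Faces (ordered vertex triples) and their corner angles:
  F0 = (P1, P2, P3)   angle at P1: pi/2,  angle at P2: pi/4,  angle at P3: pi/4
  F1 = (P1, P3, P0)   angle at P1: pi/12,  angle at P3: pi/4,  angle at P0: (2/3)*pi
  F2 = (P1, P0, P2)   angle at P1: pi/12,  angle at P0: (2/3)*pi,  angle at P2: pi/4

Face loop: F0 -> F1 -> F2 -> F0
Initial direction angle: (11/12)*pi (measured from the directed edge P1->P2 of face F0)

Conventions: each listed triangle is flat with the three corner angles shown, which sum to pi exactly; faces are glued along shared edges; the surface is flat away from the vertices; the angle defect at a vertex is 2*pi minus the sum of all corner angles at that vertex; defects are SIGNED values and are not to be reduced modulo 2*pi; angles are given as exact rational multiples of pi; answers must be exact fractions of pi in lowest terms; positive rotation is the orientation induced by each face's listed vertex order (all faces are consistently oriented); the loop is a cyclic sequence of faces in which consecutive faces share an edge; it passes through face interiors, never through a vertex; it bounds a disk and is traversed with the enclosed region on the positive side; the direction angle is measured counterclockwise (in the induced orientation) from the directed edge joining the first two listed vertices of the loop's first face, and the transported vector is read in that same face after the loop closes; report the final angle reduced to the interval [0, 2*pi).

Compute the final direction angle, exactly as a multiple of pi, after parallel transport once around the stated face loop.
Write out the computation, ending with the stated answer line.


enclosed vertex P1: corner angles sum to (2/3)*pi, defect = 2*pi - (2/3)*pi = (4/3)*pi
final direction = starting direction + enclosed defect total, reduced mod 2*pi (induced orientation)
final angle = (11/12)*pi + (4/3)*pi = pi/4 (mod 2*pi)

Answer: final direction angle = pi/4


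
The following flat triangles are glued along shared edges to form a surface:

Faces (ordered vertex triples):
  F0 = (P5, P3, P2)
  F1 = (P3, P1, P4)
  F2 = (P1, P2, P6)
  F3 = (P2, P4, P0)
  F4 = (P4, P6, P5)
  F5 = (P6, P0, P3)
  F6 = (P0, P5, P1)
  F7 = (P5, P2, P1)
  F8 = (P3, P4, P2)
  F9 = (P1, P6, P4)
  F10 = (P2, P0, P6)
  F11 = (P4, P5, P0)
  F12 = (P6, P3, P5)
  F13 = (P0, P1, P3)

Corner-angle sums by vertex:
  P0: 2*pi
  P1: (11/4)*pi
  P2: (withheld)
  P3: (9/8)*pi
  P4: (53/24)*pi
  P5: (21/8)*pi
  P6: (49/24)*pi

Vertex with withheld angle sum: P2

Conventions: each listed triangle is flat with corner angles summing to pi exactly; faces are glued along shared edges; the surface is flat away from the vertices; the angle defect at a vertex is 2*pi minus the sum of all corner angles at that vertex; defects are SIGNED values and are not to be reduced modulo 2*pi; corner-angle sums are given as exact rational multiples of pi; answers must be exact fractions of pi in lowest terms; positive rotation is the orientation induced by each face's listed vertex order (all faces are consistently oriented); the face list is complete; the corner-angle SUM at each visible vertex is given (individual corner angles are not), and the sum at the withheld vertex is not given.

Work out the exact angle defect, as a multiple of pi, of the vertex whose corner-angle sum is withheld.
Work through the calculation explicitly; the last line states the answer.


V = 7, E = 21, F = 14; chi = V - E + F = 0
Gauss-Bonnet: total defect = 2*pi*chi = 0; visible defects sum to (-3/4)*pi

Answer: defect(P2) = (3/4)*pi


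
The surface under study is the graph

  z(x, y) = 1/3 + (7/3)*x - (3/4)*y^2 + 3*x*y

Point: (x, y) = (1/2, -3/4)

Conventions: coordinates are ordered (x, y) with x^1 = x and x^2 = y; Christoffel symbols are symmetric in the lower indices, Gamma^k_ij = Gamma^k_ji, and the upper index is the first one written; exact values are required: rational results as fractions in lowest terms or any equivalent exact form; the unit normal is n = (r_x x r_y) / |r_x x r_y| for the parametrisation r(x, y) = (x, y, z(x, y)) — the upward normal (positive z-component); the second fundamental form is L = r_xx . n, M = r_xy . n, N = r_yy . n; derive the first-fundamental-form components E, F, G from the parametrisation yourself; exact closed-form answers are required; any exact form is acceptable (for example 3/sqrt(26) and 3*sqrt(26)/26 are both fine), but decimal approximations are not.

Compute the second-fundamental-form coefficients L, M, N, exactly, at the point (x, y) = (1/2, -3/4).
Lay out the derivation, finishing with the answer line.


z_x = 1/12, z_y = 21/8, z_xx = 0, z_xy = 3, z_yy = -3/2
E = 145/144, F = 7/32, G = 505/64; answer radicand W^2 = 4549/576
unnormalised second-form numerators: l = 0, m = 3, n = -3/2; L = l/sqrt(4549/576), and similarly M = m/sqrt(W^2), N = n/sqrt(W^2)

Answer: L = 0, M = 72*sqrt(4549)/4549, N = -36*sqrt(4549)/4549


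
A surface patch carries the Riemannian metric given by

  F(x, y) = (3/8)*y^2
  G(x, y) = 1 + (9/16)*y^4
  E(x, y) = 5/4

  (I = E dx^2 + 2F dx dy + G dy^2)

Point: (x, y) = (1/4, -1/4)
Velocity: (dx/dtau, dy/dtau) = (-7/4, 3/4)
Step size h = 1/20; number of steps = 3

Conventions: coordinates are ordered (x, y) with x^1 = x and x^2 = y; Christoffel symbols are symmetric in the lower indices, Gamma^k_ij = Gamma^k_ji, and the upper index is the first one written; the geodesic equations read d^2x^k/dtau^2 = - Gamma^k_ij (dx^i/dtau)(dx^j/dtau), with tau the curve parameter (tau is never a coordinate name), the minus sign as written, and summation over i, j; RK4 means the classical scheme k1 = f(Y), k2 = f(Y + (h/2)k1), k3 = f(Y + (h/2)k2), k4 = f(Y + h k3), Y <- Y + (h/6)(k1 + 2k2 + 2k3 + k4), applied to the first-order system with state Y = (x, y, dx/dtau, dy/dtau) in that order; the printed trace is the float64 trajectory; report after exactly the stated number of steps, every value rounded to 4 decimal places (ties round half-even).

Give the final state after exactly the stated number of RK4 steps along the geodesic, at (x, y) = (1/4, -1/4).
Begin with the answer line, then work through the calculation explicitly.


Answer: x = -0.0117, y = -0.1374, dx/dtau = -1.7402, dy/dtau = 0.7506

f(Y) = (dx/dtau, dy/dtau, -Gamma^x_ij Y'^i Y'^j, -Gamma^y_ij Y'^i Y'^j) with the Gammas evaluated at the stage position; h = 0.050000; intermediate values shown to 6 dp
step 0: x = 0.2500, y = -0.2500, dx/dtau = -1.7500, dy/dtau = 0.7500
step 1:
  k1: at (x, y) = (0.250000, -0.250000), (dx/dtau, dy/dtau) = (-1.750000, 0.750000); Gamma_xxx = 0.000000, Gamma_xxy = 0.000000, Gamma_xyy = -0.149737, Gamma_yxx = 0.000000, Gamma_yxy = 0.000000, Gamma_yyy = -0.014038; k1 = (-1.750000, 0.750000, 0.084227, 0.007896)
  k2: at (x, y) = (0.206250, -0.231250), (dx/dtau, dy/dtau) = (-1.747894, 0.750197); Gamma_xxx = 0.000000, Gamma_xxy = 0.000000, Gamma_xyy = -0.138572, Gamma_yxx = 0.000000, Gamma_yxy = 0.000000, Gamma_yyy = -0.011116; k2 = (-1.747894, 0.750197, 0.077988, 0.006256)
  k3: at (x, y) = (0.206303, -0.231245), (dx/dtau, dy/dtau) = (-1.748050, 0.750156); Gamma_xxx = 0.000000, Gamma_xxy = 0.000000, Gamma_xyy = -0.138569, Gamma_yxx = 0.000000, Gamma_yxy = 0.000000, Gamma_yyy = -0.011115; k3 = (-1.748050, 0.750156, 0.077977, 0.006255)
  k4: at (x, y) = (0.162597, -0.212492), (dx/dtau, dy/dtau) = (-1.746101, 0.750313); Gamma_xxx = 0.000000, Gamma_xxy = 0.000000, Gamma_xyy = -0.127378, Gamma_yxx = 0.000000, Gamma_yxy = 0.000000, Gamma_yyy = -0.008627; k4 = (-1.746101, 0.750313, 0.071710, 0.004857)
  Y <- Y + (h/6)(k1 + 2k2 + 2k3 + k4): x = 0.1626, y = -0.2125, dx/dtau = -1.7461, dy/dtau = 0.7503
step 2:
  k1: at (x, y) = (0.162600, -0.212491), (dx/dtau, dy/dtau) = (-1.746101, 0.750315); Gamma_xxx = 0.000000, Gamma_xxy = 0.000000, Gamma_xyy = -0.127378, Gamma_yxx = 0.000000, Gamma_yxy = 0.000000, Gamma_yyy = -0.008627; k1 = (-1.746101, 0.750315, 0.071710, 0.004857)
  k2: at (x, y) = (0.118948, -0.193734), (dx/dtau, dy/dtau) = (-1.744308, 0.750436); Gamma_xxx = 0.000000, Gamma_xxy = 0.000000, Gamma_xyy = -0.116167, Gamma_yxx = 0.000000, Gamma_yxy = 0.000000, Gamma_yyy = -0.006540; k2 = (-1.744308, 0.750436, 0.065420, 0.003683)
  k3: at (x, y) = (0.118992, -0.193731), (dx/dtau, dy/dtau) = (-1.744466, 0.750407); Gamma_xxx = 0.000000, Gamma_xxy = 0.000000, Gamma_xyy = -0.116165, Gamma_yxx = 0.000000, Gamma_yxy = 0.000000, Gamma_yyy = -0.006540; k3 = (-1.744466, 0.750407, 0.065414, 0.003683)
  k4: at (x, y) = (0.075377, -0.174971), (dx/dtau, dy/dtau) = (-1.742830, 0.750499); Gamma_xxx = 0.000000, Gamma_xxy = 0.000000, Gamma_xyy = -0.104938, Gamma_yxx = 0.000000, Gamma_yxy = 0.000000, Gamma_yyy = -0.004819; k4 = (-1.742830, 0.750499, 0.059106, 0.002714)
  Y <- Y + (h/6)(k1 + 2k2 + 2k3 + k4): x = 0.0754, y = -0.1750, dx/dtau = -1.7428, dy/dtau = 0.7505
step 3:
  k1: at (x, y) = (0.075379, -0.174971), (dx/dtau, dy/dtau) = (-1.742830, 0.750501); Gamma_xxx = 0.000000, Gamma_xxy = 0.000000, Gamma_xyy = -0.104938, Gamma_yxx = 0.000000, Gamma_yxy = 0.000000, Gamma_yyy = -0.004819; k1 = (-1.742830, 0.750501, 0.059107, 0.002714)
  k2: at (x, y) = (0.031809, -0.156208), (dx/dtau, dy/dtau) = (-1.741353, 0.750568); Gamma_xxx = 0.000000, Gamma_xxy = 0.000000, Gamma_xyy = -0.093700, Gamma_yxx = 0.000000, Gamma_yxy = 0.000000, Gamma_yyy = -0.003430; k2 = (-1.741353, 0.750568, 0.052786, 0.001932)
  k3: at (x, y) = (0.031846, -0.156206), (dx/dtau, dy/dtau) = (-1.741511, 0.750549); Gamma_xxx = 0.000000, Gamma_xxy = 0.000000, Gamma_xyy = -0.093699, Gamma_yxx = 0.000000, Gamma_yxy = 0.000000, Gamma_yyy = -0.003429; k3 = (-1.741511, 0.750549, 0.052783, 0.001932)
  k4: at (x, y) = (-0.011696, -0.137443), (dx/dtau, dy/dtau) = (-1.740191, 0.750597); Gamma_xxx = 0.000000, Gamma_xxy = 0.000000, Gamma_xyy = -0.082453, Gamma_yxx = 0.000000, Gamma_yxy = 0.000000, Gamma_yyy = -0.002336; k4 = (-1.740191, 0.750597, 0.046454, 0.001316)
  Y <- Y + (h/6)(k1 + 2k2 + 2k3 + k4): x = -0.0117, y = -0.1374, dx/dtau = -1.7402, dy/dtau = 0.7506


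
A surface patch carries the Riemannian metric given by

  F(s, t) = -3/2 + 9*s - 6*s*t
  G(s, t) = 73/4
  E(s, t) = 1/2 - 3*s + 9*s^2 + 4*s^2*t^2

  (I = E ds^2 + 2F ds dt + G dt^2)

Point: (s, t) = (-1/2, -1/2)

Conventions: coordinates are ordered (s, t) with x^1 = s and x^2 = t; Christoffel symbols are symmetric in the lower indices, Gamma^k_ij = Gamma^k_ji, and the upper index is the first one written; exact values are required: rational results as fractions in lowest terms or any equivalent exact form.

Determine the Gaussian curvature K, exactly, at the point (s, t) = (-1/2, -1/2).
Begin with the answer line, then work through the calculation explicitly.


Answer: K = -6524/42849

E = 9/2, F = -15/2, G = 73/4, EG - F^2 = 207/8 at the point
E_s = -13, E_t = -1, F_s = 12, F_t = 3, G_s = 0, G_t = 0
E_tt = 2, F_st = -6, G_ss = 0
Apply the Brioschi formula K = (det M1 - det M2)/(EG - F^2)^2 over the derivative matrices of E, F, G.
M1 = [[-E_tt/2 + F_st - G_ss/2, E_s/2, F_s - E_t/2], [F_t - G_s/2, E, F], [G_t/2, F, G]] = [[-7, -13/2, 25/2], [3, 9/2, -15/2], [0, -15/2, 73/4]]; det M1 = -213/2
M2 = [[0, E_t/2, G_s/2], [E_t/2, E, F], [G_s/2, F, G]] = [[0, -1/2, 0], [-1/2, 9/2, -15/2], [0, -15/2, 73/4]]; det M2 = -73/16
det M1 - det M2 = -1631/16; K = -1631/16 / (207/8)^2 = -6524/42849


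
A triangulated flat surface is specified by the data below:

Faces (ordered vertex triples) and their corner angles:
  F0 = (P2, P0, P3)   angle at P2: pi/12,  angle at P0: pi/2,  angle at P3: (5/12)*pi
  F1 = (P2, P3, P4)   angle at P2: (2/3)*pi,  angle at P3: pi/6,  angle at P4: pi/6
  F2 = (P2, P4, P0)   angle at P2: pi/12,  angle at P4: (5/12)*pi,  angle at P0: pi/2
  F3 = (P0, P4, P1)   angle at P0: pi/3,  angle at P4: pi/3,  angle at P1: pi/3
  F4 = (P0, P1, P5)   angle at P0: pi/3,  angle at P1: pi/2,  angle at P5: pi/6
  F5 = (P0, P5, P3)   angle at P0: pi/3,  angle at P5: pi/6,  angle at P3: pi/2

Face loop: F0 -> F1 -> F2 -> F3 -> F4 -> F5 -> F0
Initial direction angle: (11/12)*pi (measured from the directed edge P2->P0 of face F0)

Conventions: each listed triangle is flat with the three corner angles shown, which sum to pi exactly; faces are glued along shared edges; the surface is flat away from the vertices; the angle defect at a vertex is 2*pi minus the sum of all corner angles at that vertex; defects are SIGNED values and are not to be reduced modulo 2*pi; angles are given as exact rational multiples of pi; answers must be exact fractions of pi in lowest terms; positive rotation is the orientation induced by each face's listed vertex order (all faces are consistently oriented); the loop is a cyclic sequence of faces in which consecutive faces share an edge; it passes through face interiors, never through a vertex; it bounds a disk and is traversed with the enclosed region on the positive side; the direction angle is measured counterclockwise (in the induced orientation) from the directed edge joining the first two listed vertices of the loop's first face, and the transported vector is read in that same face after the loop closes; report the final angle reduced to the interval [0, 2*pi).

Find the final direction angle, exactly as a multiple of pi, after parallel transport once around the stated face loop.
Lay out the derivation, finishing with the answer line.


enclosed vertex P0: corner angles sum to 2*pi, defect = 2*pi - 2*pi = 0
enclosed vertex P2: corner angles sum to (5/6)*pi, defect = 2*pi - (5/6)*pi = (7/6)*pi
adding the enclosed defects to the starting angle (mod 2*pi, induced orientation) gives the holonomy
final angle = (11/12)*pi + (7/6)*pi = pi/12 (mod 2*pi)

Answer: final direction angle = pi/12


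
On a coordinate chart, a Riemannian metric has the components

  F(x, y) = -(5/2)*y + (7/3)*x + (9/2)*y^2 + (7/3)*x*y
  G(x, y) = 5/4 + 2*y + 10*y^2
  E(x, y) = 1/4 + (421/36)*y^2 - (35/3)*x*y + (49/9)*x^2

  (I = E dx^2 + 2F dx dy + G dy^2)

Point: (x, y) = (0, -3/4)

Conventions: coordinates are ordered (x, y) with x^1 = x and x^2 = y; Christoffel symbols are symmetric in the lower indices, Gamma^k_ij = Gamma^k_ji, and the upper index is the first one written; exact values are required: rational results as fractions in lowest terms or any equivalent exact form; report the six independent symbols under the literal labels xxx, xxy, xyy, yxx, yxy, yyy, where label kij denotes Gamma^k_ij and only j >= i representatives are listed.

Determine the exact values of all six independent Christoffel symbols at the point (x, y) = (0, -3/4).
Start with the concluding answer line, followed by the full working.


Answer: Gamma_xxx = -18126/17701, Gamma_xxy = -144824/53103, Gamma_xyy = -21584/17701, Gamma_yxx = 136993/53103, Gamma_yxy = 39574/17701, Gamma_yyy = -3712/17701

E = 437/64, F = 141/32, G = 43/8 at the point
E_x = 35/4, E_y = -421/24, F_x = 7/12, F_y = -37/4, G_x = 0, G_y = -13
EG - F^2 = 17701/1024;  g^inv = (1024/17701) * [[43/8, -141/32], [-141/32, 437/64]]
first-kind symbols [ij,l] = (1/2)(d_i g_jl + d_j g_il - d_l g_ij): [xx,x] = E_x/2 = 35/8, [xx,y] = F_x - E_y/2 = 449/48, [xy,x] = E_y/2 = -421/48, [xy,y] = G_x/2 = 0, [yy,x] = F_y - G_x/2 = -37/4, [yy,y] = G_y/2 = -13/2
Gamma^x_ij = (G*[ij,x] - F*[ij,y])/(EG - F^2), Gamma^y_ij = (E*[ij,y] - F*[ij,x])/(EG - F^2)


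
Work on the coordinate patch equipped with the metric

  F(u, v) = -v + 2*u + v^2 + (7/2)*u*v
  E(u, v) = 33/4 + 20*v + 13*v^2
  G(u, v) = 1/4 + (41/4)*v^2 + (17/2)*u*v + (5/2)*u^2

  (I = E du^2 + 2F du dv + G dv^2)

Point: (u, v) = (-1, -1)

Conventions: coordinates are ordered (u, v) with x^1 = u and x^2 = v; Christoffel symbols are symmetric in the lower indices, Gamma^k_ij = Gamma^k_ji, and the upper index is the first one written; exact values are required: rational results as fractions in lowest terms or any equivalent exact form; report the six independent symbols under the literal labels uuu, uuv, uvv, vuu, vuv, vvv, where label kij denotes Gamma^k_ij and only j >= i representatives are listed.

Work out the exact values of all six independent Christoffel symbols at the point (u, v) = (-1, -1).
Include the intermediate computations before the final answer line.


E = 5/4, F = 7/2, G = 43/2 at the point
E_u = 0, E_v = -6, F_u = -3/2, F_v = -13/2, G_u = -27/2, G_v = -29
EG - F^2 = 117/8;  g^inv = (8/117) * [[43/2, -7/2], [-7/2, 5/4]]
first-kind symbols [ij,l] = (1/2)(d_i g_jl + d_j g_il - d_l g_ij): [uu,u] = E_u/2 = 0, [uu,v] = F_u - E_v/2 = 3/2, [uv,u] = E_v/2 = -3, [uv,v] = G_u/2 = -27/4, [vv,u] = F_v - G_u/2 = 1/4, [vv,v] = G_v/2 = -29/2
Gamma^u_ij = (G*[ij,u] - F*[ij,v])/(EG - F^2), Gamma^v_ij = (E*[ij,v] - F*[ij,u])/(EG - F^2)

Answer: Gamma_uuu = -14/39, Gamma_uuv = -109/39, Gamma_uvv = 449/117, Gamma_vuu = 5/39, Gamma_vuv = 11/78, Gamma_vvv = -152/117


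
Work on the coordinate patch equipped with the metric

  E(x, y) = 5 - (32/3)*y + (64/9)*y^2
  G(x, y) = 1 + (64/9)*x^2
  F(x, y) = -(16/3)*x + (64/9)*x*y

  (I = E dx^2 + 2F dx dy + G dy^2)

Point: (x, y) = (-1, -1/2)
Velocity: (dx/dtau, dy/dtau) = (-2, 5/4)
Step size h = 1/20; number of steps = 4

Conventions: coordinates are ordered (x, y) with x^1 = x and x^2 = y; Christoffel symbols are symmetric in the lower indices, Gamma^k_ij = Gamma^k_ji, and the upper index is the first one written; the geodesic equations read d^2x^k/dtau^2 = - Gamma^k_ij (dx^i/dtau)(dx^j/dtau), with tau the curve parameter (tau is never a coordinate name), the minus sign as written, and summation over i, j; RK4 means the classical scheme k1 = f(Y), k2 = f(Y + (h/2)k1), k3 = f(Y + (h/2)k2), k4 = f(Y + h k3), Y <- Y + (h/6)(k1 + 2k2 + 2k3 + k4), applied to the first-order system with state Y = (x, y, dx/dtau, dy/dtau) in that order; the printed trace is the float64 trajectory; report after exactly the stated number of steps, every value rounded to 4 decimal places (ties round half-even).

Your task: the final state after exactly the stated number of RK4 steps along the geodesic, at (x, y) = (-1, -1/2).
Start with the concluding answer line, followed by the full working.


Answer: x = -1.4399, y = -0.2884, dx/dtau = -2.3644, dy/dtau = 0.8681

f(Y) = (dx/dtau, dy/dtau, -Gamma^x_ij Y'^i Y'^j, -Gamma^y_ij Y'^i Y'^j) with the Gammas evaluated at the stage position; h = 0.050000; intermediate values shown to 6 dp
step 0: x = -1.0000, y = -0.5000, dx/dtau = -2.0000, dy/dtau = 1.2500
step 1:
  k1: at (x, y) = (-1.000000, -0.500000), (dx/dtau, dy/dtau) = (-2.000000, 1.250000); Gamma_xxx = 0.000000, Gamma_xxy = -0.462428, Gamma_xyy = 0.000000, Gamma_yxx = 0.000000, Gamma_yxy = -0.369942, Gamma_yyy = 0.000000; k1 = (-2.000000, 1.250000, -2.312139, -1.849711)
  k2: at (x, y) = (-1.050000, -0.468750), (dx/dtau, dy/dtau) = (-2.057803, 1.203757); Gamma_xxx = 0.000000, Gamma_xxy = -0.446678, Gamma_xyy = 0.000000, Gamma_yxx = 0.000000, Gamma_yxy = -0.384830, Gamma_yyy = 0.000000; k2 = (-2.057803, 1.203757, -2.212928, -1.906522)
  k3: at (x, y) = (-1.051445, -0.469906), (dx/dtau, dy/dtau) = (-2.055323, 1.202337); Gamma_xxx = 0.000000, Gamma_xxy = -0.446144, Gamma_xyy = 0.000000, Gamma_yxx = 0.000000, Gamma_yxy = -0.384534, Gamma_yyy = 0.000000; k3 = (-2.055323, 1.202337, -2.205014, -1.900516)
  k4: at (x, y) = (-1.102766, -0.439883), (dx/dtau, dy/dtau) = (-2.110251, 1.154974); Gamma_xxx = 0.000000, Gamma_xxy = -0.429167, Gamma_xyy = 0.000000, Gamma_yxx = 0.000000, Gamma_yxy = -0.397746, Gamma_yyy = 0.000000; k4 = (-2.110251, 1.154974, -2.092005, -1.938840)
  Y <- Y + (h/6)(k1 + 2k2 + 2k3 + k4): x = -1.1028, y = -0.4399, dx/dtau = -2.1103, dy/dtau = 1.1550
step 2:
  k1: at (x, y) = (-1.102804, -0.439857), (dx/dtau, dy/dtau) = (-2.110334, 1.154978); Gamma_xxx = 0.000000, Gamma_xxy = -0.429154, Gamma_xyy = 0.000000, Gamma_yxx = 0.000000, Gamma_yxy = -0.397756, Gamma_yyy = 0.000000; k1 = (-2.110334, 1.154978, -2.092032, -1.938974)
  k2: at (x, y) = (-1.155563, -0.410983), (dx/dtau, dy/dtau) = (-2.162634, 1.106504); Gamma_xxx = 0.000000, Gamma_xxy = -0.411138, Gamma_xyy = 0.000000, Gamma_yxx = 0.000000, Gamma_yxy = -0.409218, Gamma_yyy = 0.000000; k2 = (-2.162634, 1.106504, -1.967674, -1.958488)
  k3: at (x, y) = (-1.156870, -0.412194), (dx/dtau, dy/dtau) = (-2.159525, 1.106016); Gamma_xxx = 0.000000, Gamma_xxy = -0.410717, Gamma_xyy = 0.000000, Gamma_yxx = 0.000000, Gamma_yxy = -0.408836, Gamma_yyy = 0.000000; k3 = (-2.159525, 1.106016, -1.961972, -1.952984)
  k4: at (x, y) = (-1.210780, -0.384556), (dx/dtau, dy/dtau) = (-2.208432, 1.057329); Gamma_xxx = 0.000000, Gamma_xxy = -0.392060, Gamma_xyy = 0.000000, Gamma_yxx = 0.000000, Gamma_yxy = -0.418400, Gamma_yyy = 0.000000; k4 = (-2.208432, 1.057329, -1.830952, -1.953963)
  Y <- Y + (h/6)(k1 + 2k2 + 2k3 + k4): x = -1.2108, y = -0.3845, dx/dtau = -2.2085, dy/dtau = 1.0573
step 3:
  k1: at (x, y) = (-1.210830, -0.384546), (dx/dtau, dy/dtau) = (-2.208519, 1.057346); Gamma_xxx = 0.000000, Gamma_xxy = -0.392044, Gamma_xyy = 0.000000, Gamma_yxx = 0.000000, Gamma_yxy = -0.418404, Gamma_yyy = 0.000000; k1 = (-2.208519, 1.057346, -1.830975, -1.954086)
  k2: at (x, y) = (-1.266043, -0.358112), (dx/dtau, dy/dtau) = (-2.254294, 1.008494); Gamma_xxx = 0.000000, Gamma_xxy = -0.372926, Gamma_xyy = 0.000000, Gamma_yxx = 0.000000, Gamma_yxy = -0.426076, Gamma_yyy = 0.000000; k2 = (-2.254294, 1.008494, -1.695649, -1.937317)
  k3: at (x, y) = (-1.267187, -0.359333), (dx/dtau, dy/dtau) = (-2.250910, 1.008913); Gamma_xxx = 0.000000, Gamma_xxy = -0.372634, Gamma_xyy = 0.000000, Gamma_yxx = 0.000000, Gamma_yxy = -0.425658, Gamma_yyy = 0.000000; k3 = (-2.250910, 1.008913, -1.692481, -1.933314)
  k4: at (x, y) = (-1.323375, -0.334100), (dx/dtau, dy/dtau) = (-2.293143, 0.960680); Gamma_xxx = 0.000000, Gamma_xxy = -0.353447, Gamma_xyy = 0.000000, Gamma_yxx = 0.000000, Gamma_yxy = -0.431458, Gamma_yyy = 0.000000; k4 = (-2.293143, 0.960680, -1.557271, -1.900982)
  Y <- Y + (h/6)(k1 + 2k2 + 2k3 + k4): x = -1.3234, y = -0.3341, dx/dtau = -2.2932, dy/dtau = 0.9607
step 4:
  k1: at (x, y) = (-1.323430, -0.334105), (dx/dtau, dy/dtau) = (-2.293223, 0.960710); Gamma_xxx = 0.000000, Gamma_xxy = -0.353431, Gamma_xyy = 0.000000, Gamma_yxx = 0.000000, Gamma_yxy = -0.431453, Gamma_yyy = 0.000000; k1 = (-2.293223, 0.960710, -1.557302, -1.901089)
  k2: at (x, y) = (-1.380761, -0.310088), (dx/dtau, dy/dtau) = (-2.332156, 0.913182); Gamma_xxx = 0.000000, Gamma_xxy = -0.334316, Gamma_xyy = 0.000000, Gamma_yxx = 0.000000, Gamma_yxy = -0.435446, Gamma_yyy = 0.000000; k2 = (-2.332156, 0.913182, -1.423976, -1.854725)
  k3: at (x, y) = (-1.381734, -0.311276), (dx/dtau, dy/dtau) = (-2.328823, 0.914342); Gamma_xxx = 0.000000, Gamma_xxy = -0.334142, Gamma_xyy = 0.000000, Gamma_yxx = 0.000000, Gamma_yxy = -0.435038, Gamma_yyy = 0.000000; k3 = (-2.328823, 0.914342, -1.423004, -1.852688)
  k4: at (x, y) = (-1.439872, -0.288388), (dx/dtau, dy/dtau) = (-2.364374, 0.868075); Gamma_xxx = 0.000000, Gamma_xxy = -0.315418, Gamma_xyy = 0.000000, Gamma_yxx = 0.000000, Gamma_yxy = -0.437371, Gamma_yyy = 0.000000; k4 = (-2.364374, 0.868075, -1.294761, -1.795368)
  Y <- Y + (h/6)(k1 + 2k2 + 2k3 + k4): x = -1.4399, y = -0.2884, dx/dtau = -2.3644, dy/dtau = 0.8681
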